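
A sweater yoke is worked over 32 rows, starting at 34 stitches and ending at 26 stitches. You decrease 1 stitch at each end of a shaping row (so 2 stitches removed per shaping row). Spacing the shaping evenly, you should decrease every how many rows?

Decrease every 8th row.

Stitches to remove: |26 − 34| = 8.
Shaping rows needed: 8 / 2 = 4.
32 rows / 4 = every 8 rows.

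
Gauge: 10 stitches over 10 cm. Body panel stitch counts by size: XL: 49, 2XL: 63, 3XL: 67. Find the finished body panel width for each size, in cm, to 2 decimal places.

10/10 = 1 sts per cm.
XL: 49 / 1 = 49.000 → 49.00 cm.
2XL: 63 / 1 = 63.000 → 63.00 cm.
3XL: 67 / 1 = 67.000 → 67.00 cm.

XL 49.00 cm; 2XL 63.00 cm; 3XL 67.00 cm.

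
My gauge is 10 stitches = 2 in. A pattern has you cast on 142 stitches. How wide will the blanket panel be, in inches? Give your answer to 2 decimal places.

28.40 inches.

10 stitches / 2 inch = 5 stitches per inch.
142 / 5 = 28.400 inches.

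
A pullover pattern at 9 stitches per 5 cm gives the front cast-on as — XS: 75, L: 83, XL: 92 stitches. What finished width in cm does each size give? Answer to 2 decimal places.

XS 41.67 cm; L 46.11 cm; XL 51.11 cm.

9/5 = 1.8 sts per cm.
XS: 75 / 1.8 = 41.667 → 41.67 cm.
L: 83 / 1.8 = 46.111 → 46.11 cm.
XL: 92 / 1.8 = 51.111 → 51.11 cm.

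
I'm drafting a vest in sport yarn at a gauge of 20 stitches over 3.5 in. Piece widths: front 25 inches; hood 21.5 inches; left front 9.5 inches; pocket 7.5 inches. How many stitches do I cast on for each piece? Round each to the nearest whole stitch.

Rate = 20/3.5 = 5.714 sts per in.
front: 25 × 5.714 = 142.86 → 143.
hood: 21.5 × 5.714 = 122.86 → 123.
left front: 9.5 × 5.714 = 54.29 → 54.
pocket: 7.5 × 5.714 = 42.86 → 43.

front 143; hood 123; left front 54; pocket 43.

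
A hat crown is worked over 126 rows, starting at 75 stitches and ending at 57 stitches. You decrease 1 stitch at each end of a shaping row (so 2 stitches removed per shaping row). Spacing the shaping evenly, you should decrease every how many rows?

Decrease every 14th row.

Stitches to remove: |57 − 75| = 18.
Shaping rows needed: 18 / 2 = 9.
126 rows / 9 = every 14 rows.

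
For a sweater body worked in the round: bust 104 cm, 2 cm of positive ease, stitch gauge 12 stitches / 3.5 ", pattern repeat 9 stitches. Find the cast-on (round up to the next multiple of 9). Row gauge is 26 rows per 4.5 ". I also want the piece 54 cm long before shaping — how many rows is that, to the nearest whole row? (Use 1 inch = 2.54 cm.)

Cast on 144 stitches; work 123 rows.

Finished = 104 + 2 = 106 cm.
106 cm × 1/2.54 = 41.73 inches.
12/3.5 = 3.429 sts per in; 41.73 × 3.429 = 143.08 sts.
Next multiple of 9 → 144.
54 cm = 21.26 inches; × 5.778 = 122.83 → 123 rows.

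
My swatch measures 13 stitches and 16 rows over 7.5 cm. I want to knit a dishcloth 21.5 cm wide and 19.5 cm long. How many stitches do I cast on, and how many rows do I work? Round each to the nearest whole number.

Cast on 37 stitches and work 42 rows.

Stitch gauge = 13/7.5 = 1.733 sts/cm; 21.5 × 1.733 = 37.27 → 37 sts.
Row gauge = 16/7.5 = 2.133 rows/cm; 19.5 × 2.133 = 41.60 → 42 rows.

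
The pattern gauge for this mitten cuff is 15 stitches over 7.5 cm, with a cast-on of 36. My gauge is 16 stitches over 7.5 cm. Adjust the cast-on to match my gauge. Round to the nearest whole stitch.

CO 38 sts.

Scale factor = 16 / 15 = 1.067.
36 × 16 / 15 = 38.40 sts.
→ 38 sts.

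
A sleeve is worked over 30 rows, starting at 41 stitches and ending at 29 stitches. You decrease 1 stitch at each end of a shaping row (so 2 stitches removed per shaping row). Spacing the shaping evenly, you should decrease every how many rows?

Decrease every 5th row.

Stitches to remove: |29 − 41| = 12.
Shaping rows needed: 12 / 2 = 6.
30 rows / 6 = every 5 rows.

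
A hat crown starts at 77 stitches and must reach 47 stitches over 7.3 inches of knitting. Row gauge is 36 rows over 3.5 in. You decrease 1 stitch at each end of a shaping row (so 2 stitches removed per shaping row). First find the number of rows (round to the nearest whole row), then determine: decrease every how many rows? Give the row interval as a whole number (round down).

Rows = 7.3 × 10.286 = 75.1 → 75 rows.
Stitches to remove: 30 → 15 shaping rows (at 2 st each).
75 / 15 = 5.00 → every 5 rows.

Decrease every 5th row.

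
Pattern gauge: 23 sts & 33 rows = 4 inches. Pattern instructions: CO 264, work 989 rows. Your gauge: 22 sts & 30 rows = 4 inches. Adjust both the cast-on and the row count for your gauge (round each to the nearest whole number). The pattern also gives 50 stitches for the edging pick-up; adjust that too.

Cast on 253 stitches; work 899 rows; edging pick-up 48 stitches.

Stitches: 264 × 22/23 = 252.52 → 253.
Rows: 989 × 30/33 = 899.09 → 899.
edging pick-up: 50 × 22/23 = 47.83 → 48.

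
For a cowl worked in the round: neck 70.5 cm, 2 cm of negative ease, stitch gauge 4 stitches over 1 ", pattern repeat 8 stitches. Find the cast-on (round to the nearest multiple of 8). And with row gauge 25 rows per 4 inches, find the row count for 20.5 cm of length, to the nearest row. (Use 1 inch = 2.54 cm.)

Cast on 104 stitches; work 50 rows.

Finished = 70.5 − 2 = 68.5 cm.
68.5 cm × 1/2.54 = 26.97 inches.
4/1 = 4 sts per in; 26.97 × 4 = 107.87 sts.
Nearest multiple of 8 → 104.
20.5 cm = 8.07 inches; × 6.25 = 50.44 → 50 rows.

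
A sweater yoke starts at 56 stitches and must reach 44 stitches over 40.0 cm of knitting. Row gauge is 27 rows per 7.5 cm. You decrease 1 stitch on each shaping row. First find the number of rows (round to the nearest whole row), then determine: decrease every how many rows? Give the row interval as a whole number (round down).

Decrease every 12th row.

Rows = 40.0 × 3.6 = 144.0 → 144 rows.
Stitches to remove: 12 → 12 shaping rows (at 1 st each).
144 / 12 = 12.00 → every 12 rows.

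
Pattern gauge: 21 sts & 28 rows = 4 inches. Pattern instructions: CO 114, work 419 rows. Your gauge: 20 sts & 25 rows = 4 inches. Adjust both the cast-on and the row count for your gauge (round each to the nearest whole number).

Stitches: 114 × 20/21 = 108.57 → 109.
Rows: 419 × 25/28 = 374.11 → 374.

Cast on 109 stitches; work 374 rows.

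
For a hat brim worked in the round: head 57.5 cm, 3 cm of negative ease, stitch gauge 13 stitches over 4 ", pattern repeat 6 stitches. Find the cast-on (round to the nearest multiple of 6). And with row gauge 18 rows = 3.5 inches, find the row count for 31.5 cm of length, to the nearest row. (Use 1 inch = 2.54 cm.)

Cast on 72 stitches; work 64 rows.

Finished = 57.5 − 3 = 54.5 cm.
54.5 cm × 1/2.54 = 21.46 inches.
13/4 = 3.25 sts per in; 21.46 × 3.25 = 69.73 sts.
Nearest multiple of 6 → 72.
31.5 cm = 12.40 inches; × 5.143 = 63.78 → 64 rows.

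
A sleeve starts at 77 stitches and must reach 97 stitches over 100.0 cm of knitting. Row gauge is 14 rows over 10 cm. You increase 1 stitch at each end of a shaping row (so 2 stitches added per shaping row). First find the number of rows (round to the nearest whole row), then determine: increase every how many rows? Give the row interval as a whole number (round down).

Rows = 100.0 × 1.4 = 140.0 → 140 rows.
Stitches to add: 20 → 10 shaping rows (at 2 st each).
140 / 10 = 14.00 → every 14 rows.

Increase every 14th row.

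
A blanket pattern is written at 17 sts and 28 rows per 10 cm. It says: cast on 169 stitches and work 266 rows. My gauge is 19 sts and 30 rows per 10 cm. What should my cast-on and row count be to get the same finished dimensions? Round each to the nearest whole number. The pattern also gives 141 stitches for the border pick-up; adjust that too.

Cast on 189 stitches; work 285 rows; border pick-up 158 stitches.

Stitches: 169 × 19/17 = 188.88 → 189.
Rows: 266 × 30/28 = 285.00 → 285.
border pick-up: 141 × 19/17 = 157.59 → 158.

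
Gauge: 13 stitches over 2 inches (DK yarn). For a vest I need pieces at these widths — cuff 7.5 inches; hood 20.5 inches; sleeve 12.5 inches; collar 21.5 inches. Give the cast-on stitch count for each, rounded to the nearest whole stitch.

cuff 49; hood 133; sleeve 81; collar 140.

Rate = 13/2 = 6.5 sts per in.
cuff: 7.5 × 6.5 = 48.75 → 49.
hood: 20.5 × 6.5 = 133.25 → 133.
sleeve: 12.5 × 6.5 = 81.25 → 81.
collar: 21.5 × 6.5 = 139.75 → 140.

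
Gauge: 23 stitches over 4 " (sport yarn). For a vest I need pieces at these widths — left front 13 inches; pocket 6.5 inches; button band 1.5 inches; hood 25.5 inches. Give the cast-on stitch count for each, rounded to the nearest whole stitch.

left front 75; pocket 37; button band 9; hood 147.

Rate = 23/4 = 5.75 sts per in.
left front: 13 × 5.75 = 74.75 → 75.
pocket: 6.5 × 5.75 = 37.38 → 37.
button band: 1.5 × 5.75 = 8.62 → 9.
hood: 25.5 × 5.75 = 146.62 → 147.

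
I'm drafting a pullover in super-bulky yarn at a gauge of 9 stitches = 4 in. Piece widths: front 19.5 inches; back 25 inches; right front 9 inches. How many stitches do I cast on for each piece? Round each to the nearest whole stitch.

Rate = 9/4 = 2.25 sts per in.
front: 19.5 × 2.25 = 43.88 → 44.
back: 25 × 2.25 = 56.25 → 56.
right front: 9 × 2.25 = 20.25 → 20.

front 44; back 56; right front 20.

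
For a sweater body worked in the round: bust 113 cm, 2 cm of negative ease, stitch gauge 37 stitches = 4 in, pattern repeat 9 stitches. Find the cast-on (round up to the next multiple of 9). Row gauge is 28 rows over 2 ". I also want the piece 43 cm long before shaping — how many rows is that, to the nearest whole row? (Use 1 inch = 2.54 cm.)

Cast on 405 stitches; work 237 rows.

Finished = 113 − 2 = 111 cm.
111 cm × 1/2.54 = 43.70 inches.
37/4 = 9.25 sts per in; 43.70 × 9.25 = 404.23 sts.
Next multiple of 9 → 405.
43 cm = 16.93 inches; × 14 = 237.01 → 237 rows.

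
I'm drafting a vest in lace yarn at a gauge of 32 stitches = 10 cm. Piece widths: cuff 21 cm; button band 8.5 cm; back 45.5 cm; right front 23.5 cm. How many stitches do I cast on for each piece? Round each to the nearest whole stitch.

cuff 67; button band 27; back 146; right front 75.

Rate = 32/10 = 3.2 sts per cm.
cuff: 21 × 3.2 = 67.20 → 67.
button band: 8.5 × 3.2 = 27.20 → 27.
back: 45.5 × 3.2 = 145.60 → 146.
right front: 23.5 × 3.2 = 75.20 → 75.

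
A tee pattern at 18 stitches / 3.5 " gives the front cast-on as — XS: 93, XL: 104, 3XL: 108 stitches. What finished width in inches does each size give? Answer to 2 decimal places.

XS 18.08 inches; XL 20.22 inches; 3XL 21.00 inches.

18/3.5 = 5.143 sts per in.
XS: 93 / 5.143 = 18.083 → 18.08 in.
XL: 104 / 5.143 = 20.222 → 20.22 in.
3XL: 108 / 5.143 = 21.000 → 21.00 in.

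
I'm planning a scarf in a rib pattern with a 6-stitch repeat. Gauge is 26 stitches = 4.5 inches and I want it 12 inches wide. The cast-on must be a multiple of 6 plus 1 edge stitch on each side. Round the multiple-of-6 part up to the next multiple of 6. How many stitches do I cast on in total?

Cast on 74 stitches.

26 / 4.5 = 5.778 sts per inch.
12 × 5.778 = 69.33 sts.
Less 2 edge sts → 67.33 for the repeat.
Next multiple of 6: 72.
Add back 2 edge sts → 74.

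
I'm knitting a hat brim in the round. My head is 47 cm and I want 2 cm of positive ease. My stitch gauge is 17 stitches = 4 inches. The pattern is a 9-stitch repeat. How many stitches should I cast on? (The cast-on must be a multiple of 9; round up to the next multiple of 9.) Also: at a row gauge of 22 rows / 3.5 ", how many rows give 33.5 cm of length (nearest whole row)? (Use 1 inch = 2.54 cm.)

Finished = 47 + 2 = 49 cm.
49 cm × 1/2.54 = 19.29 inches.
17/4 = 4.25 sts per in; 19.29 × 4.25 = 81.99 sts.
Next multiple of 9 → 90.
33.5 cm = 13.19 inches; × 6.286 = 82.90 → 83 rows.

Cast on 90 stitches; work 83 rows.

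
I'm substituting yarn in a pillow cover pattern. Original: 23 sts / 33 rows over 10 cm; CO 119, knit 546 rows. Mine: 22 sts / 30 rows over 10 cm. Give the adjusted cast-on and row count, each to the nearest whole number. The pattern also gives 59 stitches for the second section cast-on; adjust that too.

Stitches: 119 × 22/23 = 113.83 → 114.
Rows: 546 × 30/33 = 496.36 → 496.
second section cast-on: 59 × 22/23 = 56.43 → 56.

Cast on 114 stitches; work 496 rows; second section cast-on 56 stitches.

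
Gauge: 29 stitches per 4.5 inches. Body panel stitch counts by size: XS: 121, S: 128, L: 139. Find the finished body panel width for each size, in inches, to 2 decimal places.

29/4.5 = 6.444 sts per in.
XS: 121 / 6.444 = 18.776 → 18.78 in.
S: 128 / 6.444 = 19.862 → 19.86 in.
L: 139 / 6.444 = 21.569 → 21.57 in.

XS 18.78 inches; S 19.86 inches; L 21.57 inches.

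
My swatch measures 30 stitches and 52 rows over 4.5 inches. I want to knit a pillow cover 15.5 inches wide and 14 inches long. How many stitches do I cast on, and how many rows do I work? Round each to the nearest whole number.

Cast on 103 stitches and work 162 rows.

Stitch gauge = 30/4.5 = 6.667 sts/in; 15.5 × 6.667 = 103.33 → 103 sts.
Row gauge = 52/4.5 = 11.556 rows/in; 14 × 11.556 = 161.78 → 162 rows.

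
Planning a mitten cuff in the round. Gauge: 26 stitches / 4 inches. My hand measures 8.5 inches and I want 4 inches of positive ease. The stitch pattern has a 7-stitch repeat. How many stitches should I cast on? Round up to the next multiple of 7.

Finished = 8.5 + 4 = 12.5 inches.
26 / 4 = 6.5 sts/in.
12.5 × 6.5 = 81.25 sts.
Next multiple of 7: 84.

CO 84 sts.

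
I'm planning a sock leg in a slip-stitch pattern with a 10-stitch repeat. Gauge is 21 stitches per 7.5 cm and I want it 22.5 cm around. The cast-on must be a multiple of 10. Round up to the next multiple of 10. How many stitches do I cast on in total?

70 stitches.

21 / 7.5 = 2.8 sts per cm.
22.5 × 2.8 = 63.00 sts.
Next multiple of 10: 70.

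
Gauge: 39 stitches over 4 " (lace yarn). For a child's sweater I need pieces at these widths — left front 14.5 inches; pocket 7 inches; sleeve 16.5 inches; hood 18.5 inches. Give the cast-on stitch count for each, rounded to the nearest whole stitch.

left front 141; pocket 68; sleeve 161; hood 180.

Rate = 39/4 = 9.75 sts per in.
left front: 14.5 × 9.75 = 141.38 → 141.
pocket: 7 × 9.75 = 68.25 → 68.
sleeve: 16.5 × 9.75 = 160.88 → 161.
hood: 18.5 × 9.75 = 180.38 → 180.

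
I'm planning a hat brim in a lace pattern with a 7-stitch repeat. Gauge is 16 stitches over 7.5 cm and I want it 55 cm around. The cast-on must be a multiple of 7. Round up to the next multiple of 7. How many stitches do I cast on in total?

Cast on 119 stitches.

16 / 7.5 = 2.133 sts per cm.
55 × 2.133 = 117.33 sts.
Next multiple of 7: 119.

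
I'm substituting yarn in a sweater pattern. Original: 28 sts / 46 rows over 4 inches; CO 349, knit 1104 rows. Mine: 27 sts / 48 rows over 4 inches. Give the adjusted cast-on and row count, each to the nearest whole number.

Stitches: 349 × 27/28 = 336.54 → 337.
Rows: 1104 × 48/46 = 1152.00 → 1152.

Cast on 337 stitches; work 1152 rows.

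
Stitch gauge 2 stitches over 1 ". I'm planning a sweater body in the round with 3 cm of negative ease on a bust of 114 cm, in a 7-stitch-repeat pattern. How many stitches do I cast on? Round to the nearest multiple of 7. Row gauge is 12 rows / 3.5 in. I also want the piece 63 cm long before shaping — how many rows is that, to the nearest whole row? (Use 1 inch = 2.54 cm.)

Cast on 84 stitches; work 85 rows.

Finished = 114 − 3 = 111 cm.
111 cm × 1/2.54 = 43.70 inches.
2/1 = 2 sts per in; 43.70 × 2 = 87.40 sts.
Nearest multiple of 7 → 84.
63 cm = 24.80 inches; × 3.429 = 85.04 → 85 rows.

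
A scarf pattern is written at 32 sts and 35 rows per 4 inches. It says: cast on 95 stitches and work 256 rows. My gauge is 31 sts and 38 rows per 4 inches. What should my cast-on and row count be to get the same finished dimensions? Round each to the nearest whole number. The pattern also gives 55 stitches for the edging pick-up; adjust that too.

Stitches: 95 × 31/32 = 92.03 → 92.
Rows: 256 × 38/35 = 277.94 → 278.
edging pick-up: 55 × 31/32 = 53.28 → 53.

Cast on 92 stitches; work 278 rows; edging pick-up 53 stitches.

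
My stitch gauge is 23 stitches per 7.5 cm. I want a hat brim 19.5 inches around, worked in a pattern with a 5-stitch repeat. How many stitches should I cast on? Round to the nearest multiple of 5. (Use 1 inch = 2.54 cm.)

150 stitches.

19.5 in = 19.5 × 2.54 = 49.53 cm.
23 / 7.5 = 3.067 sts/cm.
49.53 × 3.067 = 151.89 sts.
→ 150.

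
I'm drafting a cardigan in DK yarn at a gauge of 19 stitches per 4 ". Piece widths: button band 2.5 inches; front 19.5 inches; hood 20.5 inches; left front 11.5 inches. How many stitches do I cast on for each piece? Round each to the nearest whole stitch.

Rate = 19/4 = 4.75 sts per in.
button band: 2.5 × 4.75 = 11.88 → 12.
front: 19.5 × 4.75 = 92.62 → 93.
hood: 20.5 × 4.75 = 97.38 → 97.
left front: 11.5 × 4.75 = 54.62 → 55.

button band 12; front 93; hood 97; left front 55.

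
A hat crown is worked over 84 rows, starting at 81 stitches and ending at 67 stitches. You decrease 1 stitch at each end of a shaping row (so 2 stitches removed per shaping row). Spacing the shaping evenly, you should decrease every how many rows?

Stitches to remove: |67 − 81| = 14.
Shaping rows needed: 14 / 2 = 7.
84 rows / 7 = every 12 rows.

Decrease every 12th row.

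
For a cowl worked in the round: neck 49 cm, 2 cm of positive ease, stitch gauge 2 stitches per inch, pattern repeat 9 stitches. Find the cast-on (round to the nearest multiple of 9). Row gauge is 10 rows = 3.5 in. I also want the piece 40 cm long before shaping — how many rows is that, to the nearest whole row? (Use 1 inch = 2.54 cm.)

Cast on 36 stitches; work 45 rows.

Finished = 49 + 2 = 51 cm.
51 cm × 1/2.54 = 20.08 inches.
2/1 = 2 sts per in; 20.08 × 2 = 40.16 sts.
Nearest multiple of 9 → 36.
40 cm = 15.75 inches; × 2.857 = 44.99 → 45 rows.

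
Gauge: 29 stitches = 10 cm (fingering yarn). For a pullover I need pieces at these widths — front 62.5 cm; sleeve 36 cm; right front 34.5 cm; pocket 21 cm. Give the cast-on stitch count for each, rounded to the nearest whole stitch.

front 181; sleeve 104; right front 100; pocket 61.

Rate = 29/10 = 2.9 sts per cm.
front: 62.5 × 2.9 = 181.25 → 181.
sleeve: 36 × 2.9 = 104.40 → 104.
right front: 34.5 × 2.9 = 100.05 → 100.
pocket: 21 × 2.9 = 60.90 → 61.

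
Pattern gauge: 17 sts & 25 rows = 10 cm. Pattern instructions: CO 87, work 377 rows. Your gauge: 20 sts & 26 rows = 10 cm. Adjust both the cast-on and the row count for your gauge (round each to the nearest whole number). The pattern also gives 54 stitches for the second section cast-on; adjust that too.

Stitches: 87 × 20/17 = 102.35 → 102.
Rows: 377 × 26/25 = 392.08 → 392.
second section cast-on: 54 × 20/17 = 63.53 → 64.

Cast on 102 stitches; work 392 rows; second section cast-on 64 stitches.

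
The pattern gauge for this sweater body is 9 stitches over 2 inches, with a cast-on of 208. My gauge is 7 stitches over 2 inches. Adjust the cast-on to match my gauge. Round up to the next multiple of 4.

164 stitches.

Scale factor = 7 / 9 = 0.778.
208 × 7 / 9 = 161.78 sts.
→ 164 sts.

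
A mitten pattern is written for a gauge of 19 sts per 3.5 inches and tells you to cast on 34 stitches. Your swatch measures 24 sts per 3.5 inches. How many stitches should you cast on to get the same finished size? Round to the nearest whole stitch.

Cast on 43 stitches.

Scale factor = 24 / 19 = 1.263.
34 × 24 / 19 = 42.95 sts.
→ 43 sts.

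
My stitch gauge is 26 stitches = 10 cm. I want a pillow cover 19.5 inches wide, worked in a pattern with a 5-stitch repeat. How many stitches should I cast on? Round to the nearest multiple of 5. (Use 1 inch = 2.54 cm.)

130 stitches.

19.5 in = 19.5 × 2.54 = 49.53 cm.
26 / 10 = 2.6 sts/cm.
49.53 × 2.6 = 128.78 sts.
→ 130.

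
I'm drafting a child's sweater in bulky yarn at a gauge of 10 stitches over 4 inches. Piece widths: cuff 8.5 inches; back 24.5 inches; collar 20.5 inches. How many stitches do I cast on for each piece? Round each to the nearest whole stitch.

cuff 21; back 61; collar 51.

Rate = 10/4 = 2.5 sts per in.
cuff: 8.5 × 2.5 = 21.25 → 21.
back: 24.5 × 2.5 = 61.25 → 61.
collar: 20.5 × 2.5 = 51.25 → 51.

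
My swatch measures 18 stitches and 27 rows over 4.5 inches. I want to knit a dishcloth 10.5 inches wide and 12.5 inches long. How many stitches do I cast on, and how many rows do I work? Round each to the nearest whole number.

Cast on 42 stitches and work 75 rows.

Stitch gauge = 18/4.5 = 4 sts/in; 10.5 × 4 = 42.00 → 42 sts.
Row gauge = 27/4.5 = 6 rows/in; 12.5 × 6 = 75.00 → 75 rows.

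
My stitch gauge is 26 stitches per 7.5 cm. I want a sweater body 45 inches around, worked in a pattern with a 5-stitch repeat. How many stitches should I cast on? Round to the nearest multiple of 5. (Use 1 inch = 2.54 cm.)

45 in = 45 × 2.54 = 114.30 cm.
26 / 7.5 = 3.467 sts/cm.
114.30 × 3.467 = 396.24 sts.
→ 395.

395 stitches.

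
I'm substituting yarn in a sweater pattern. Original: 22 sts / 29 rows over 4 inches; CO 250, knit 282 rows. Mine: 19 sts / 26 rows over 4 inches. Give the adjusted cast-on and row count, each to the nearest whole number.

Stitches: 250 × 19/22 = 215.91 → 216.
Rows: 282 × 26/29 = 252.83 → 253.

Cast on 216 stitches; work 253 rows.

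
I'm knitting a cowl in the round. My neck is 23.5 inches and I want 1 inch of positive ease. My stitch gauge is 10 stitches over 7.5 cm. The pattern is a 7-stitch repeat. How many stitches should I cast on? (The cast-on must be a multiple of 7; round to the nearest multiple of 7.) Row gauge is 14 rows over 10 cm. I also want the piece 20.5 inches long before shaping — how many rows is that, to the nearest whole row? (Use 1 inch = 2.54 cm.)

Finished = 23.5 + 1 = 24.5 inches.
24.5 inches × 2.54 = 62.23 cm.
10/7.5 = 1.333 sts per cm; 62.23 × 1.333 = 82.97 sts.
Nearest multiple of 7 → 84.
20.5 inches = 52.07 cm; × 1.4 = 72.90 → 73 rows.

Cast on 84 stitches; work 73 rows.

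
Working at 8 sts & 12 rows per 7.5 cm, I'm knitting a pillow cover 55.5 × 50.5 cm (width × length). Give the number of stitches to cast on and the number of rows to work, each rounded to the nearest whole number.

Stitch gauge = 8/7.5 = 1.067 sts/cm; 55.5 × 1.067 = 59.20 → 59 sts.
Row gauge = 12/7.5 = 1.6 rows/cm; 50.5 × 1.6 = 80.80 → 81 rows.

Cast on 59 stitches and work 81 rows.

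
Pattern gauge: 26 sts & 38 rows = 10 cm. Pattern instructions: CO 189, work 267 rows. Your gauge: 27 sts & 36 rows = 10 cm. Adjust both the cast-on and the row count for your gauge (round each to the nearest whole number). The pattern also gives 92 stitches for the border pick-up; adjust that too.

Stitches: 189 × 27/26 = 196.27 → 196.
Rows: 267 × 36/38 = 252.95 → 253.
border pick-up: 92 × 27/26 = 95.54 → 96.

Cast on 196 stitches; work 253 rows; border pick-up 96 stitches.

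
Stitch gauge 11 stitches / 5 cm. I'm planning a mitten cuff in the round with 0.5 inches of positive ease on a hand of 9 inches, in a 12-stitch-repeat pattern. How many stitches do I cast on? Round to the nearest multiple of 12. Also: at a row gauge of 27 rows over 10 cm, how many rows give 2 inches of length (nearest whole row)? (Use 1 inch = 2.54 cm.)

Cast on 48 stitches; work 14 rows.

Finished = 9 + 0.5 = 9.5 inches.
9.5 inches × 2.54 = 24.13 cm.
11/5 = 2.2 sts per cm; 24.13 × 2.2 = 53.09 sts.
Nearest multiple of 12 → 48.
2 inches = 5.08 cm; × 2.7 = 13.72 → 14 rows.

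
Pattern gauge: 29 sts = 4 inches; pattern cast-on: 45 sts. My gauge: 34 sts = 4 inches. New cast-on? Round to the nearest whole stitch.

Cast on 53 stitches.

Scale factor = 34 / 29 = 1.172.
45 × 34 / 29 = 52.76 sts.
→ 53 sts.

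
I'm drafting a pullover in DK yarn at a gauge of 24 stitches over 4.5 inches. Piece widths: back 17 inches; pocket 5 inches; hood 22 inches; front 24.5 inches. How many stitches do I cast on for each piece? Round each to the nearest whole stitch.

back 91; pocket 27; hood 117; front 131.

Rate = 24/4.5 = 5.333 sts per in.
back: 17 × 5.333 = 90.67 → 91.
pocket: 5 × 5.333 = 26.67 → 27.
hood: 22 × 5.333 = 117.33 → 117.
front: 24.5 × 5.333 = 130.67 → 131.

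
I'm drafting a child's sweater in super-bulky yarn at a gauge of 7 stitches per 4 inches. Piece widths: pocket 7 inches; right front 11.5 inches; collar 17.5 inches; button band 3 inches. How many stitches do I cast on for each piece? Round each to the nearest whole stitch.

pocket 12; right front 20; collar 31; button band 5.

Rate = 7/4 = 1.75 sts per in.
pocket: 7 × 1.75 = 12.25 → 12.
right front: 11.5 × 1.75 = 20.12 → 20.
collar: 17.5 × 1.75 = 30.62 → 31.
button band: 3 × 1.75 = 5.25 → 5.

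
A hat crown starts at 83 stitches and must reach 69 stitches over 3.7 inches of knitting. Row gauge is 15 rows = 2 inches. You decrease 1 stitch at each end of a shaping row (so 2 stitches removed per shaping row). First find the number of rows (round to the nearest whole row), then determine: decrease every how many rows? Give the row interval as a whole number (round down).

Decrease every 4th row.

Rows = 3.7 × 7.5 = 27.8 → 28 rows.
Stitches to remove: 14 → 7 shaping rows (at 2 st each).
28 / 7 = 4.00 → every 4 rows.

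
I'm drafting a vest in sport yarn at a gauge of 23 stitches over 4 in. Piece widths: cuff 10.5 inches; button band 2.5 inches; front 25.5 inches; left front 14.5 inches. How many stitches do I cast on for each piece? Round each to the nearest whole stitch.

Rate = 23/4 = 5.75 sts per in.
cuff: 10.5 × 5.75 = 60.38 → 60.
button band: 2.5 × 5.75 = 14.38 → 14.
front: 25.5 × 5.75 = 146.62 → 147.
left front: 14.5 × 5.75 = 83.38 → 83.

cuff 60; button band 14; front 147; left front 83.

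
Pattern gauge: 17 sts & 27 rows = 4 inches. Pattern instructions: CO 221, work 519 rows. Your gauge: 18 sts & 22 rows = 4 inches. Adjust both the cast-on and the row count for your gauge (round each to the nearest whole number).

Cast on 234 stitches; work 423 rows.

Stitches: 221 × 18/17 = 234.00 → 234.
Rows: 519 × 22/27 = 422.89 → 423.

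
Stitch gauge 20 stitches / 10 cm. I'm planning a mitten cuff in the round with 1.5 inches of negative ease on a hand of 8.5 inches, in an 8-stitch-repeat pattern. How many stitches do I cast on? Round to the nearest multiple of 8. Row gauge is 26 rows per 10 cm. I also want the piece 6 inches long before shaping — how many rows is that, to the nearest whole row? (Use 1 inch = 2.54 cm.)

Finished = 8.5 − 1.5 = 7 inches.
7 inches × 2.54 = 17.78 cm.
20/10 = 2 sts per cm; 17.78 × 2 = 35.56 sts.
Nearest multiple of 8 → 32.
6 inches = 15.24 cm; × 2.6 = 39.62 → 40 rows.

Cast on 32 stitches; work 40 rows.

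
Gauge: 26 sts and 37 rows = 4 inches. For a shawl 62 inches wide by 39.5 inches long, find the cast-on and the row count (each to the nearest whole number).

Cast on 403 stitches and work 365 rows.

Stitch gauge = 26/4 = 6.5 sts/in; 62 × 6.5 = 403.00 → 403 sts.
Row gauge = 37/4 = 9.25 rows/in; 39.5 × 9.25 = 365.38 → 365 rows.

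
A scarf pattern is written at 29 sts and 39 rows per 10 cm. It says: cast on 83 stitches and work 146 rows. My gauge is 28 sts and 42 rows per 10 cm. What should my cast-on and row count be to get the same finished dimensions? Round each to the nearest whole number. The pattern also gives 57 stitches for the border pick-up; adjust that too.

Cast on 80 stitches; work 157 rows; border pick-up 55 stitches.

Stitches: 83 × 28/29 = 80.14 → 80.
Rows: 146 × 42/39 = 157.23 → 157.
border pick-up: 57 × 28/29 = 55.03 → 55.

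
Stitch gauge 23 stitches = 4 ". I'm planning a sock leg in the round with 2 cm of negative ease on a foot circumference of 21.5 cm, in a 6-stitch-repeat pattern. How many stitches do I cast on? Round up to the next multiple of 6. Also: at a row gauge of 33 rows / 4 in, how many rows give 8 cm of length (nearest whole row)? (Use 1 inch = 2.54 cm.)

Cast on 48 stitches; work 26 rows.

Finished = 21.5 − 2 = 19.5 cm.
19.5 cm × 1/2.54 = 7.68 inches.
23/4 = 5.75 sts per in; 7.68 × 5.75 = 44.14 sts.
Next multiple of 6 → 48.
8 cm = 3.15 inches; × 8.25 = 25.98 → 26 rows.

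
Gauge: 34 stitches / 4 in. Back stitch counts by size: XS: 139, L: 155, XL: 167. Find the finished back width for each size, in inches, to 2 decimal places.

XS 16.35 inches; L 18.24 inches; XL 19.65 inches.

34/4 = 8.5 sts per in.
XS: 139 / 8.5 = 16.353 → 16.35 in.
L: 155 / 8.5 = 18.235 → 18.24 in.
XL: 167 / 8.5 = 19.647 → 19.65 in.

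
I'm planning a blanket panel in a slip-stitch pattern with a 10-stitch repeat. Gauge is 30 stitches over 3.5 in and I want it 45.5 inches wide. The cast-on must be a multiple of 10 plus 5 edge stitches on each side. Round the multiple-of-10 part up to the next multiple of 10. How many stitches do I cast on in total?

30 / 3.5 = 8.571 sts per inch.
45.5 × 8.571 = 390.00 sts.
Less 10 edge sts → 380.00 for the repeat.
Next multiple of 10: 380.
Add back 10 edge sts → 390.

Cast on 390 stitches.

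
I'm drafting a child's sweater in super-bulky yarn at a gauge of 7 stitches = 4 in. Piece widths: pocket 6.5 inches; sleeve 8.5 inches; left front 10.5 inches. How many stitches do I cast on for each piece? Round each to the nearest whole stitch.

pocket 11; sleeve 15; left front 18.

Rate = 7/4 = 1.75 sts per in.
pocket: 6.5 × 1.75 = 11.38 → 11.
sleeve: 8.5 × 1.75 = 14.88 → 15.
left front: 10.5 × 1.75 = 18.38 → 18.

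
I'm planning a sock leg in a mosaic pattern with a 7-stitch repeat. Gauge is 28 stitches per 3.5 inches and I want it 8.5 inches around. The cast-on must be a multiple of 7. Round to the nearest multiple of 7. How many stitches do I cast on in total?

28 / 3.5 = 8 sts per inch.
8.5 × 8 = 68.00 sts.
Nearest multiple of 7: 70.

70 stitches.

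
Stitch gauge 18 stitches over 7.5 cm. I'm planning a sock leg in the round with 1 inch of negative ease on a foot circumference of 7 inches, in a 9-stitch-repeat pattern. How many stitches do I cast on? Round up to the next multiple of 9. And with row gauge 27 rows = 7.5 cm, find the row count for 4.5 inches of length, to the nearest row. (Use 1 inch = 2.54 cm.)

Cast on 45 stitches; work 41 rows.

Finished = 7 − 1 = 6 inches.
6 inches × 2.54 = 15.24 cm.
18/7.5 = 2.4 sts per cm; 15.24 × 2.4 = 36.58 sts.
Next multiple of 9 → 45.
4.5 inches = 11.43 cm; × 3.6 = 41.15 → 41 rows.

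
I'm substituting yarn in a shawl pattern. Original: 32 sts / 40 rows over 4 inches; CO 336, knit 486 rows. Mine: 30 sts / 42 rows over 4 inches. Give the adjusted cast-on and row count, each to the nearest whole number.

Cast on 315 stitches; work 510 rows.

Stitches: 336 × 30/32 = 315.00 → 315.
Rows: 486 × 42/40 = 510.30 → 510.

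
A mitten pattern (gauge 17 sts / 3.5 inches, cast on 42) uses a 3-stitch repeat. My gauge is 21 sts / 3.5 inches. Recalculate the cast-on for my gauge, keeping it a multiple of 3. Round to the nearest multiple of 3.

CO 51 sts.

42 × 21 / 17 = 51.88.
Nearest multiple of 3: 51.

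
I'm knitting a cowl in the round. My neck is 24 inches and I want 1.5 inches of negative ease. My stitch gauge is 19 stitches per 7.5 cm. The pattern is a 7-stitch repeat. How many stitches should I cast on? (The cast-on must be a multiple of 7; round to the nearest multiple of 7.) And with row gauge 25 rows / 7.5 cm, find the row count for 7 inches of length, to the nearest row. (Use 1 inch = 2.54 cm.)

Finished = 24 − 1.5 = 22.5 inches.
22.5 inches × 2.54 = 57.15 cm.
19/7.5 = 2.533 sts per cm; 57.15 × 2.533 = 144.78 sts.
Nearest multiple of 7 → 147.
7 inches = 17.78 cm; × 3.333 = 59.27 → 59 rows.

Cast on 147 stitches; work 59 rows.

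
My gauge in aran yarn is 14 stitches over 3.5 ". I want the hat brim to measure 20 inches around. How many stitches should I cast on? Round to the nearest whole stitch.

14 stitches / 3.5 in = 4 stitches per inch.
20 × 4 = 80.00 stitches.

80 stitches.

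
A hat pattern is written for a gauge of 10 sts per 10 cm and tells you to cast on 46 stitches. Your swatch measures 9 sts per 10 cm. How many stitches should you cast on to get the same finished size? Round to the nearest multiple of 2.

Cast on 42 stitches.

Scale factor = 9 / 10 = 0.900.
46 × 9 / 10 = 41.40 sts.
→ 42 sts.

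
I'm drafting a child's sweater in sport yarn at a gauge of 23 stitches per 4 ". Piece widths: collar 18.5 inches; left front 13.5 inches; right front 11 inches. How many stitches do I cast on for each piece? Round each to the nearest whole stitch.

Rate = 23/4 = 5.75 sts per in.
collar: 18.5 × 5.75 = 106.38 → 106.
left front: 13.5 × 5.75 = 77.62 → 78.
right front: 11 × 5.75 = 63.25 → 63.

collar 106; left front 78; right front 63.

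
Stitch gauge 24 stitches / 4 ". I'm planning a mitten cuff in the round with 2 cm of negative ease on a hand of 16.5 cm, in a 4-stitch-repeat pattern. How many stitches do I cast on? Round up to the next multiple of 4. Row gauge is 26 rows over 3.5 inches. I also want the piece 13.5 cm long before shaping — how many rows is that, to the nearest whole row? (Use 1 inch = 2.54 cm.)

Cast on 36 stitches; work 39 rows.

Finished = 16.5 − 2 = 14.5 cm.
14.5 cm × 1/2.54 = 5.71 inches.
24/4 = 6 sts per in; 5.71 × 6 = 34.25 sts.
Next multiple of 4 → 36.
13.5 cm = 5.31 inches; × 7.429 = 39.48 → 39 rows.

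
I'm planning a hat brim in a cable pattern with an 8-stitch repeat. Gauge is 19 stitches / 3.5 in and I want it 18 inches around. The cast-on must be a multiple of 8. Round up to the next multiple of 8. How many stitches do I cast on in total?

19 / 3.5 = 5.429 sts per inch.
18 × 5.429 = 97.71 sts.
Next multiple of 8: 104.

CO 104 sts.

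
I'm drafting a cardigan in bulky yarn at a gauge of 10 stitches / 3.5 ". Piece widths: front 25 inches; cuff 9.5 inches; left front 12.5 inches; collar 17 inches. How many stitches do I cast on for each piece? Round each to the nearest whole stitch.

front 71; cuff 27; left front 36; collar 49.

Rate = 10/3.5 = 2.857 sts per in.
front: 25 × 2.857 = 71.43 → 71.
cuff: 9.5 × 2.857 = 27.14 → 27.
left front: 12.5 × 2.857 = 35.71 → 36.
collar: 17 × 2.857 = 48.57 → 49.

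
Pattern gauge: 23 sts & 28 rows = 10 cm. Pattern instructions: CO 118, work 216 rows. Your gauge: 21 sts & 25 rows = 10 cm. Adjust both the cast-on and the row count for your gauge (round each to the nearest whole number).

Cast on 108 stitches; work 193 rows.

Stitches: 118 × 21/23 = 107.74 → 108.
Rows: 216 × 25/28 = 192.86 → 193.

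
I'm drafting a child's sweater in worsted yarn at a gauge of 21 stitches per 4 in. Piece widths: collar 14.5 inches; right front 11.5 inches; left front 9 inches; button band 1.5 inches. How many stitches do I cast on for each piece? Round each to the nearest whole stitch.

Rate = 21/4 = 5.25 sts per in.
collar: 14.5 × 5.25 = 76.12 → 76.
right front: 11.5 × 5.25 = 60.38 → 60.
left front: 9 × 5.25 = 47.25 → 47.
button band: 1.5 × 5.25 = 7.88 → 8.

collar 76; right front 60; left front 47; button band 8.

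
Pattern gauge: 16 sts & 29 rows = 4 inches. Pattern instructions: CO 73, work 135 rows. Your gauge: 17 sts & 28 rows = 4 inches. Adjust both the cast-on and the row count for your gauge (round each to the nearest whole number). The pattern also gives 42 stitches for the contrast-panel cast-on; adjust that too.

Stitches: 73 × 17/16 = 77.56 → 78.
Rows: 135 × 28/29 = 130.34 → 130.
contrast-panel cast-on: 42 × 17/16 = 44.62 → 45.

Cast on 78 stitches; work 130 rows; contrast-panel cast-on 45 stitches.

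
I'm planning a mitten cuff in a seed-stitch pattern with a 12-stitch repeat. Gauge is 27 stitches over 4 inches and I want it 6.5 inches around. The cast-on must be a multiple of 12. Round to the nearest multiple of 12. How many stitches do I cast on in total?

Cast on 48 stitches.

27 / 4 = 6.75 sts per inch.
6.5 × 6.75 = 43.88 sts.
Nearest multiple of 12: 48.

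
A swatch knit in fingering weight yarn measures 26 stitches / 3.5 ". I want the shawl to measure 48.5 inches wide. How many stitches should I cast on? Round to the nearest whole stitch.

CO 360 sts.

26 stitches / 3.5 in = 7.429 stitches per inch.
48.5 × 7.429 = 360.29 stitches.
Round to nearest → 360.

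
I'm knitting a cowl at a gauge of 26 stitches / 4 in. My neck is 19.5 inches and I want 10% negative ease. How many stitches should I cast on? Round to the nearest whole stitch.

114 stitches.

Finished = 19.5 × 0.90 = 17.55 in.
26 / 4 = 6.5 sts per inch.
17.55 × 6.5 = 114.08 sts.
→ 114 sts.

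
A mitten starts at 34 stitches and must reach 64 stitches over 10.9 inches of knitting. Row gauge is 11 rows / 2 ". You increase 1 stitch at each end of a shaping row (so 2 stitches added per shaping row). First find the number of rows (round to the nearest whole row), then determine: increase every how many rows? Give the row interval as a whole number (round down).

Rows = 10.9 × 5.5 = 60.0 → 60 rows.
Stitches to add: 30 → 15 shaping rows (at 2 st each).
60 / 15 = 4.00 → every 4 rows.

Increase every 4th row.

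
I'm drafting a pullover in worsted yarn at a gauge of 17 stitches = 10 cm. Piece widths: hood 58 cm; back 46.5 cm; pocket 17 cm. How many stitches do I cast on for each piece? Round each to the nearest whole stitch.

Rate = 17/10 = 1.7 sts per cm.
hood: 58 × 1.7 = 98.60 → 99.
back: 46.5 × 1.7 = 79.05 → 79.
pocket: 17 × 1.7 = 28.90 → 29.

hood 99; back 79; pocket 29.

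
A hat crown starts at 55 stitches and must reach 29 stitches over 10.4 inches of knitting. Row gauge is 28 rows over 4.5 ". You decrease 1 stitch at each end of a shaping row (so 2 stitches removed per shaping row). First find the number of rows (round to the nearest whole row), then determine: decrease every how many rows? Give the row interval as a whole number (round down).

Decrease every 5th row.

Rows = 10.4 × 6.222 = 64.7 → 65 rows.
Stitches to remove: 26 → 13 shaping rows (at 2 st each).
65 / 13 = 5.00 → every 5 rows.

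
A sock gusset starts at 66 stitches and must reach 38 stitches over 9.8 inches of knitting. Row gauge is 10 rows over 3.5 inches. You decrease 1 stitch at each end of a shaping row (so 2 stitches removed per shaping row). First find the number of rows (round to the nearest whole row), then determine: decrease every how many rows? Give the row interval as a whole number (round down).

Rows = 9.8 × 2.857 = 28.0 → 28 rows.
Stitches to remove: 28 → 14 shaping rows (at 2 st each).
28 / 14 = 2.00 → every 2 rows.

Decrease every 2nd row.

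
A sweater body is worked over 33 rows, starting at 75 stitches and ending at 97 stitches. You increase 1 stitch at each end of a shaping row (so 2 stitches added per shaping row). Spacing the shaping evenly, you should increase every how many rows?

Increase every 3rd row.

Stitches to add: |97 − 75| = 22.
Shaping rows needed: 22 / 2 = 11.
33 rows / 11 = every 3 rows.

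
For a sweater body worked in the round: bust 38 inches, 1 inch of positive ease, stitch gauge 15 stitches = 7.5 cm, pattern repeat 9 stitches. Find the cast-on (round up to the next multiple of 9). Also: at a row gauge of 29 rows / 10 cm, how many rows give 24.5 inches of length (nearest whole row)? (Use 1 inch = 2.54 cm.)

Cast on 207 stitches; work 180 rows.

Finished = 38 + 1 = 39 inches.
39 inches × 2.54 = 99.06 cm.
15/7.5 = 2 sts per cm; 99.06 × 2 = 198.12 sts.
Next multiple of 9 → 207.
24.5 inches = 62.23 cm; × 2.9 = 180.47 → 180 rows.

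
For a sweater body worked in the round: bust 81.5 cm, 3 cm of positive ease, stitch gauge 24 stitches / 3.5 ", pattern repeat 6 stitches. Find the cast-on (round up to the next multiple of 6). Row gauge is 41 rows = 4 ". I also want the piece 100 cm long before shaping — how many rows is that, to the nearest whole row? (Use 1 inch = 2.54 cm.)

Cast on 234 stitches; work 404 rows.

Finished = 81.5 + 3 = 84.5 cm.
84.5 cm × 1/2.54 = 33.27 inches.
24/3.5 = 6.857 sts per in; 33.27 × 6.857 = 228.12 sts.
Next multiple of 6 → 234.
100 cm = 39.37 inches; × 10.25 = 403.54 → 404 rows.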